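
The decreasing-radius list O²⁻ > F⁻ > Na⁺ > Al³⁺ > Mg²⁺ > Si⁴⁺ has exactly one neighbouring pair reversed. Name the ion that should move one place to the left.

Mg²⁺

Compare adjacent ions: they are isoelectronic (10 e⁻) and Al has more protons than Mg (13 vs 12), making Al³⁺ smaller — yet in this decreasing list Al³⁺ sits before Mg²⁺. Nothing else is reversed, so Mg²⁺ should move one place to the left.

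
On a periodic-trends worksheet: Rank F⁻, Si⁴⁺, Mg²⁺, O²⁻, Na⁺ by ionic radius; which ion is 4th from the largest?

Each ion has 10 electrons. The ranking follows nuclear charge in reverse — greater Z gives a smaller radius. Si⁴⁺ (Z=14), Mg²⁺ (Z=12), Na⁺ (Z=11), F⁻ (Z=9), O²⁻ (Z=8).
So the order is Si⁴⁺ < Mg²⁺ < Na⁺ < F⁻ < O²⁻; the 4th-largest ion is Mg²⁺.

Mg²⁺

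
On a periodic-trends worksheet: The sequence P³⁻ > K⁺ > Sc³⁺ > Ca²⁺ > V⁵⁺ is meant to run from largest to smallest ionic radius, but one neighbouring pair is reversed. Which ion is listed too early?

Compare adjacent ions: they are isoelectronic (18 e⁻) and Sc has more protons than Ca (21 vs 20), making Sc³⁺ smaller — yet in this decreasing list Sc³⁺ sits before Ca²⁺. Nothing else is reversed, so Sc³⁺ should move one place to the right.

Sc³⁺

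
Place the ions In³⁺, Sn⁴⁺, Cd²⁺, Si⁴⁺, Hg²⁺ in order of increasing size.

Si⁴⁺ < Sn⁴⁺ < In³⁺ < Cd²⁺ < Hg²⁺

Work out protons and electrons: Si⁴⁺: 10 e⁻, Z=14, Sn⁴⁺: 46 e⁻, Z=50, In³⁺: 46 e⁻, Z=49, Cd²⁺: 46 e⁻, Z=48, Hg²⁺: 78 e⁻, Z=80. Si⁴⁺ < Sn⁴⁺ (same group, period 3 vs 5); Sn⁴⁺ < In³⁺ (both 46 e⁻, Z=50>49); In³⁺ < Cd²⁺ (isoelectronic, higher Z=49 is smaller); Cd²⁺ < Hg²⁺ (same group, 1 shell fewer).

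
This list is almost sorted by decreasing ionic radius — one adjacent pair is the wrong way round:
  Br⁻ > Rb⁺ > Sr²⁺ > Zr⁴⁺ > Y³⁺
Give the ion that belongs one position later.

Compare adjacent ions: both have 36 electrons but Z(Zr)=40 > Z(Y)=39, so Zr⁴⁺ should be the smaller of the two — yet in this decreasing list Zr⁴⁺ sits before Y³⁺. Nothing else is reversed, so Zr⁴⁺ should move one place to the right.

Zr⁴⁺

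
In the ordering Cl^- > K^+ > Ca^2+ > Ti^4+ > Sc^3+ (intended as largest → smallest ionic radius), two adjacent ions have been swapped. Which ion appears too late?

Sc^3+

Scanning neighbour by neighbour, only Ti^4+/Sc^3+ violates a trend: both have 18 electrons but Z(Ti)=22 > Z(Sc)=21, so Ti^4+ should be the smaller of the two. That makes Sc^3+ the one sitting a position late relative to where it belongs.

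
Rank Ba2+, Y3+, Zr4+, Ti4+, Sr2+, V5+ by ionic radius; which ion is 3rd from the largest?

V5+ (Z=23, 18 e⁻), Ti4+ (Z=22, 18 e⁻), Zr4+ (Z=40, 36 e⁻), Y3+ (Z=39, 36 e⁻), Sr2+ (Z=38, 36 e⁻), Ba2+ (Z=56, 54 e⁻). V5+ < Ti4+ (both 18 e⁻, Z=23>22); Ti4+ < Zr4+ (same group, period 4 vs 5); Zr4+ < Y3+ (both 36 e⁻, Z=40>39); Y3+ < Sr2+ (both 36 e⁻, Z=39>38); Sr2+ < Ba2+ (same group, period 5 vs 6).
So the order is V5+ < Ti4+ < Zr4+ < Y3+ < Sr2+ < Ba2+; the 3rd-largest ion is Y3+.

Y3+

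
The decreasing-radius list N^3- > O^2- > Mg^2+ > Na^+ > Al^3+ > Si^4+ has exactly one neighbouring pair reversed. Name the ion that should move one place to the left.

Na^+

Check each adjacent pair. Mg^2+ and Na^+ are reversed: both have 10 electrons but Z(Mg)=12 > Z(Na)=11, so Mg^2+ should be the smaller of the two. No other neighbouring pair contradicts the periodic trends, so Na^+ is the ion listed too late.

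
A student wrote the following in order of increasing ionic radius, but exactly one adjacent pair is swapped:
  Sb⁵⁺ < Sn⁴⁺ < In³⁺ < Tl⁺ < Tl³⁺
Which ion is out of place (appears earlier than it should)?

Check each adjacent pair. Tl⁺ and Tl³⁺ are reversed: for one element, radius falls with rising positive charge, so Tl³⁺ < Tl⁺. No other neighbouring pair contradicts the periodic trends, so Tl⁺ is the ion listed too early.

Tl⁺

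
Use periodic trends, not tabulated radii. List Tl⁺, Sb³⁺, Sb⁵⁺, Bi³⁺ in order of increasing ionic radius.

Sb⁵⁺ < Sb³⁺ < Bi³⁺ < Tl⁺

Electron counts and nuclear charges: Sb⁵⁺ has 46 e⁻ (Z=51), Sb³⁺ has 48 e⁻ (Z=51), Bi³⁺ has 80 e⁻ (Z=83), Tl⁺ has 80 e⁻ (Z=81). Sb⁵⁺ < Sb³⁺ (same element, +5 vs +3); Sb³⁺ < Bi³⁺ (same group, period 5 vs 6); Bi³⁺ < Tl⁺ (both 80 e⁻, Z=83>81).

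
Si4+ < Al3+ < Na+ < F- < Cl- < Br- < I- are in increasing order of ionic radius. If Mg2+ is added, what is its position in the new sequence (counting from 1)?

First list Z and electron count for each: Si4+ has 10 e⁻ (Z=14), Al3+ has 10 e⁻ (Z=13), Mg2+ has 10 e⁻ (Z=12), Na+ has 10 e⁻ (Z=11), F- has 10 e⁻ (Z=9), Cl- has 18 e⁻ (Z=17), Br- has 36 e⁻ (Z=35), I- has 54 e⁻ (Z=53). Si4+ < Al3+ (both 10 e⁻, Z=14>13); Al3+ < Mg2+ (isoelectronic, higher Z=13 is smaller); Mg2+ < Na+ (isoelectronic, higher Z=12 is smaller); Na+ < F- (isoelectronic, higher Z=11 is smaller); F- < Cl- (same group, period 2 vs 3); Cl- < Br- (same group, 1 shell fewer); Br- < I- (same group, period 4 vs 5).
The complete sequence is Si4+ < Al3+ < Mg2+ < Na+ < F- < Cl- < Br- < I-. Mg2+ sits at position 3.

3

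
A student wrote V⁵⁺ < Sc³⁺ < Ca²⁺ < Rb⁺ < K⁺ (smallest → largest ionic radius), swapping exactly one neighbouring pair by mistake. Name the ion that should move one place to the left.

K⁺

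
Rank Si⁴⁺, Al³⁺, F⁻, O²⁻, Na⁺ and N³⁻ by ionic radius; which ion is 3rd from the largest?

F⁻

These species are isoelectronic with 10 electrons. The only difference is the number of protons: Si⁴⁺ (Z=14), Al³⁺ (Z=13), Na⁺ (Z=11), F⁻ (Z=9), O²⁻ (Z=8), N³⁻ (Z=7). The strongest nuclear pull (Si⁴⁺) gives the smallest ion.
So the order is Si⁴⁺ < Al³⁺ < Na⁺ < F⁻ < O²⁻ < N³⁻; the 3rd-largest ion is F⁻.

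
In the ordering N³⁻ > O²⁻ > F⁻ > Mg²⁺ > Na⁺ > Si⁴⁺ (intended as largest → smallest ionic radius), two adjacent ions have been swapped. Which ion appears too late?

Na⁺

Check each adjacent pair. Mg²⁺ and Na⁺ are reversed: Mg²⁺ and Na⁺ share 10 electrons; the higher nuclear charge on Mg (Z=12) contracts it more, so Mg²⁺ < Na⁺. No other neighbouring pair contradicts the periodic trends, so Na⁺ is the ion listed too late.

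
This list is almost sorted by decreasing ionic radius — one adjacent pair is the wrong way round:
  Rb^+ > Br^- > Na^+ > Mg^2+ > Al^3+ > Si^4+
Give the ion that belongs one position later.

Rb^+

Compare adjacent ions: Rb^+ and Br^- share 36 electrons; the higher nuclear charge on Rb (Z=37) contracts it more, so Rb^+ < Br^- — yet in this decreasing list Rb^+ sits before Br^-. Nothing else is reversed, so Rb^+ should move one place to the right.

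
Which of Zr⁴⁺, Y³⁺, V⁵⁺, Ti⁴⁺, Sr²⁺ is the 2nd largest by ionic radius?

Electron counts and nuclear charges: V⁵⁺ (Z=23, 18 e⁻), Ti⁴⁺ (Z=22, 18 e⁻), Zr⁴⁺ (Z=40, 36 e⁻), Y³⁺ (Z=39, 36 e⁻), Sr²⁺ (Z=38, 36 e⁻). V⁵⁺ < Ti⁴⁺ (isoelectronic, higher Z=23 is smaller); Ti⁴⁺ < Zr⁴⁺ (same group, 1 shell fewer); Zr⁴⁺ < Y³⁺ (isoelectronic, higher Z=40 is smaller); Y³⁺ < Sr²⁺ (both 36 e⁻, Z=39>38).
So the order is V⁵⁺ < Ti⁴⁺ < Zr⁴⁺ < Y³⁺ < Sr²⁺; the 2nd-largest ion is Y³⁺.

Y³⁺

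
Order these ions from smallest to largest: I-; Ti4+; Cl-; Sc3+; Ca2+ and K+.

First list Z and electron count for each: Ti4+ has 18 e⁻ (Z=22), Sc3+ has 18 e⁻ (Z=21), Ca2+ has 18 e⁻ (Z=20), K+ has 18 e⁻ (Z=19), Cl- has 18 e⁻ (Z=17), I- has 54 e⁻ (Z=53). Ti4+ < Sc3+ (isoelectronic, higher Z=22 is smaller); Sc3+ < Ca2+ (both 18 e⁻, Z=21>20); Ca2+ < K+ (isoelectronic, higher Z=20 is smaller); K+ < Cl- (both 18 e⁻, Z=19>17); Cl- < I- (same group, 2 shells fewer).

Ti4+ < Sc3+ < Ca2+ < K+ < Cl- < I-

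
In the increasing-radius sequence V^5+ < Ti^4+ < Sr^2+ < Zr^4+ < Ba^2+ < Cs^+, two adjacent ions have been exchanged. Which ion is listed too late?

Zr^4+

Scanning neighbour by neighbour, only Sr^2+/Zr^4+ violates a trend: Zr^4+ and Sr^2+ share 36 electrons; the higher nuclear charge on Zr (Z=40) contracts it more, so Zr^4+ < Sr^2+. That makes Zr^4+ the one sitting a position late relative to where it belongs.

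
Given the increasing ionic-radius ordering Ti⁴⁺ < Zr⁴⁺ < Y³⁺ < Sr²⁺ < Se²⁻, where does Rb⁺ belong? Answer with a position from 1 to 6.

Electron counts and nuclear charges: Ti⁴⁺ has 18 e⁻ (Z=22), Zr⁴⁺ has 36 e⁻ (Z=40), Y³⁺ has 36 e⁻ (Z=39), Sr²⁺ has 36 e⁻ (Z=38), Rb⁺ has 36 e⁻ (Z=37), Se²⁻ has 36 e⁻ (Z=34). Ti⁴⁺ < Zr⁴⁺ (same group, period 4 vs 5); Zr⁴⁺ < Y³⁺ (both 36 e⁻, Z=40>39); Y³⁺ < Sr²⁺ (isoelectronic, higher Z=39 is smaller); Sr²⁺ < Rb⁺ (isoelectronic, higher Z=38 is smaller); Rb⁺ < Se²⁻ (isoelectronic, higher Z=37 is smaller).
The complete sequence is Ti⁴⁺ < Zr⁴⁺ < Y³⁺ < Sr²⁺ < Rb⁺ < Se²⁻. Rb⁺ sits at position 5.

5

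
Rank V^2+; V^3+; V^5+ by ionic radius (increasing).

V^5+ < V^3+ < V^2+

For a single element, ionic radius drops as positive charge rises — V^5+ < V^2+.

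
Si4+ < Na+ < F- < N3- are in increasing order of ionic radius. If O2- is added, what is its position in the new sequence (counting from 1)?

All of these have 10 electrons (isoelectronic). With the same electron cloud, the ion with the most protons pulls it in tightest. Nuclear charges: Si4+ (Z=14), Na+ (Z=11), F- (Z=9), O2- (Z=8), N3- (Z=7). Highest Z is smallest.
Merged order: Si4+ < Na+ < F- < O2- < N3- — O2- is number 4.

4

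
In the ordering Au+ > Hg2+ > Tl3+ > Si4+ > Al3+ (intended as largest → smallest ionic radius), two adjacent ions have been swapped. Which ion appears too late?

Al3+

Scanning neighbour by neighbour, only Si4+/Al3+ violates a trend: Si4+ and Al3+ share 10 electrons; the higher nuclear charge on Si (Z=14) contracts it more, so Si4+ < Al3+. That makes Al3+ the one sitting a position late relative to where it belongs.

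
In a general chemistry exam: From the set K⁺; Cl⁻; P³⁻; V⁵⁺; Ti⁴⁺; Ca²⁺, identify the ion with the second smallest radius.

All of these have 18 electrons (isoelectronic). With the same electron cloud, the ion with the most protons pulls it in tightest. Nuclear charges: V⁵⁺ (Z=23), Ti⁴⁺ (Z=22), Ca²⁺ (Z=20), K⁺ (Z=19), Cl⁻ (Z=17), P³⁻ (Z=15). Highest Z is smallest.
Full ascending order: V⁵⁺ < Ti⁴⁺ < Ca²⁺ < K⁺ < Cl⁻ < P³⁻. Counting from the smallest, position 2 is Ti⁴⁺.

Ti⁴⁺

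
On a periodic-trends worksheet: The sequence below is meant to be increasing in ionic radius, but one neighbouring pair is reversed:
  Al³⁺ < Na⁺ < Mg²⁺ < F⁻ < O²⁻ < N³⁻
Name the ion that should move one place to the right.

The pair Na⁺, Mg²⁺ is the wrong way round — Mg²⁺ and Na⁺ share 10 electrons; the higher nuclear charge on Mg (Z=12) contracts it more, so Mg²⁺ < Na⁺. All other adjacent pairs agree with periodic trends, so Na⁺ is the misplaced ion.

Na⁺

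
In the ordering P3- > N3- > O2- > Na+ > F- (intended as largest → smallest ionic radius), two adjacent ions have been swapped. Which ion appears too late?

F-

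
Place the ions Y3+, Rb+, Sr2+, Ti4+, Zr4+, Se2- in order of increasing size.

Ti4+: 18 e⁻, Z=22, Zr4+: 36 e⁻, Z=40, Y3+: 36 e⁻, Z=39, Sr2+: 36 e⁻, Z=38, Rb+: 36 e⁻, Z=37, Se2-: 36 e⁻, Z=34. Ti4+ < Zr4+ (same group, 1 shell fewer); Zr4+ < Y3+ (both 36 e⁻, Z=40>39); Y3+ < Sr2+ (isoelectronic, higher Z=39 is smaller); Sr2+ < Rb+ (isoelectronic, higher Z=38 is smaller); Rb+ < Se2- (isoelectronic, higher Z=37 is smaller).

Ti4+ < Zr4+ < Y3+ < Sr2+ < Rb+ < Se2-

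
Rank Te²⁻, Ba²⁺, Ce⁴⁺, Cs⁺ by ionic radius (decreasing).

Te²⁻ > Cs⁺ > Ba²⁺ > Ce⁴⁺

All of these have 54 electrons (isoelectronic). With the same electron cloud, the ion with the most protons pulls it in tightest. Nuclear charges: Ce⁴⁺ (Z=58), Ba²⁺ (Z=56), Cs⁺ (Z=55), Te²⁻ (Z=52). Highest Z is smallest.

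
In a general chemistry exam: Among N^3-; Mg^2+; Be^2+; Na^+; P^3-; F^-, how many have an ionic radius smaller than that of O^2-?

4

Work out protons and electrons: Be^2+: 2 e⁻, Z=4, Mg^2+: 10 e⁻, Z=12, Na^+: 10 e⁻, Z=11, F^-: 10 e⁻, Z=9, O^2-: 10 e⁻, Z=8, N^3-: 10 e⁻, Z=7, P^3-: 18 e⁻, Z=15. Be^2+ < Mg^2+ (same group, period 2 vs 3); Mg^2+ < Na^+ (isoelectronic, higher Z=12 is smaller); Na^+ < F^- (isoelectronic, higher Z=11 is smaller); F^- < O^2- (isoelectronic, higher Z=9 is smaller); O^2- < N^3- (isoelectronic, higher Z=8 is smaller); N^3- < P^3- (same group, period 2 vs 3).
Overall: Be^2+ < Mg^2+ < Na^+ < F^- < O^2- < N^3- < P^3-. O^2- has 4 below it and 2 above. That's 4.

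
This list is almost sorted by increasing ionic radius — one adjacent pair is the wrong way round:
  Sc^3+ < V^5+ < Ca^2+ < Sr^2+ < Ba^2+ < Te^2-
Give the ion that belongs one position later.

Sc^3+

Scanning neighbour by neighbour, only Sc^3+/V^5+ violates a trend: V^5+ and Sc^3+ share 18 electrons; the higher nuclear charge on V (Z=23) contracts it more, so V^5+ < Sc^3+. That makes Sc^3+ the one sitting a position early relative to where it belongs.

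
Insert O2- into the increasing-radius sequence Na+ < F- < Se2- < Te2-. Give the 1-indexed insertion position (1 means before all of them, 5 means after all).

Electron counts and nuclear charges: Na+: 10 e⁻, Z=11, F-: 10 e⁻, Z=9, O2-: 10 e⁻, Z=8, Se2-: 36 e⁻, Z=34, Te2-: 54 e⁻, Z=52. Na+ < F- (both 10 e⁻, Z=11>9); F- < O2- (both 10 e⁻, Z=9>8); O2- < Se2- (same group, 2 shells fewer); Se2- < Te2- (same group, 1 shell fewer).
Putting O2- in gives Na+ < F- < O2- < Se2- < Te2-; it lands at slot 3.

3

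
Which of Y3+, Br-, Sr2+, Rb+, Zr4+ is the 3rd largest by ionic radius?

Sr2+

Isoelectronic series (36 e⁻ each). Size is set by nuclear charge: more protons means a smaller ion. Zr4+ (Z=40), Y3+ (Z=39), Sr2+ (Z=38), Rb+ (Z=37), Br- (Z=35).
That gives Zr4+ < Y3+ < Sr2+ < Rb+ < Br-. From the largest end, number 3 is Sr2+.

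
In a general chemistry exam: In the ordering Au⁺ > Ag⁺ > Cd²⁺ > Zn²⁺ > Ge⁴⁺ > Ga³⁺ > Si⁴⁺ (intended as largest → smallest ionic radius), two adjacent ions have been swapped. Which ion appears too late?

The pair Ge⁴⁺, Ga³⁺ is the wrong way round — Ge⁴⁺ and Ga³⁺ share 28 electrons; the higher nuclear charge on Ge (Z=32) contracts it more, so Ge⁴⁺ < Ga³⁺. All other adjacent pairs agree with periodic trends, so Ga³⁺ is the misplaced ion.

Ga³⁺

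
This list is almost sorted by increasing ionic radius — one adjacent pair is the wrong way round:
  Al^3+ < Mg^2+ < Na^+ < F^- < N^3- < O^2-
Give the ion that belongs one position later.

N^3-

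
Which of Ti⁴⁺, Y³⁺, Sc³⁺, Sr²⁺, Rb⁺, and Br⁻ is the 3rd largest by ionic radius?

First list Z and electron count for each: Ti⁴⁺ has 18 e⁻ (Z=22), Sc³⁺ has 18 e⁻ (Z=21), Y³⁺ has 36 e⁻ (Z=39), Sr²⁺ has 36 e⁻ (Z=38), Rb⁺ has 36 e⁻ (Z=37), Br⁻ has 36 e⁻ (Z=35). Ti⁴⁺ < Sc³⁺ (both 18 e⁻, Z=22>21); Sc³⁺ < Y³⁺ (same group, 1 shell fewer); Y³⁺ < Sr²⁺ (isoelectronic, higher Z=39 is smaller); Sr²⁺ < Rb⁺ (both 36 e⁻, Z=38>37); Rb⁺ < Br⁻ (both 36 e⁻, Z=37>35).
So the order is Ti⁴⁺ < Sc³⁺ < Y³⁺ < Sr²⁺ < Rb⁺ < Br⁻; the 3rd-largest ion is Sr²⁺.

Sr²⁺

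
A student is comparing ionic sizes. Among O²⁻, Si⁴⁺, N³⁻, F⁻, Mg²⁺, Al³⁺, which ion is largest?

Isoelectronic series (10 e⁻ each). Size is set by nuclear charge: more protons means a smaller ion. Si⁴⁺ (Z=14), Al³⁺ (Z=13), Mg²⁺ (Z=12), F⁻ (Z=9), O²⁻ (Z=8), N³⁻ (Z=7).

N³⁻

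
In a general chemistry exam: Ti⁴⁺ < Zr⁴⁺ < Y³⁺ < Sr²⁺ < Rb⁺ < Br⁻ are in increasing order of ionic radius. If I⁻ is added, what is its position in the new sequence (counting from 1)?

7

First list Z and electron count for each: Ti⁴⁺ (Z=22, 18 e⁻), Zr⁴⁺ (Z=40, 36 e⁻), Y³⁺ (Z=39, 36 e⁻), Sr²⁺ (Z=38, 36 e⁻), Rb⁺ (Z=37, 36 e⁻), Br⁻ (Z=35, 36 e⁻), I⁻ (Z=53, 54 e⁻). Ti⁴⁺ < Zr⁴⁺ (same group, 1 shell fewer); Zr⁴⁺ < Y³⁺ (both 36 e⁻, Z=40>39); Y³⁺ < Sr²⁺ (both 36 e⁻, Z=39>38); Sr²⁺ < Rb⁺ (both 36 e⁻, Z=38>37); Rb⁺ < Br⁻ (isoelectronic, higher Z=37 is smaller); Br⁻ < I⁻ (same group, 1 shell fewer).
With I⁻ included the full order is Ti⁴⁺ < Zr⁴⁺ < Y³⁺ < Sr²⁺ < Rb⁺ < Br⁻ < I⁻, so it takes position 7.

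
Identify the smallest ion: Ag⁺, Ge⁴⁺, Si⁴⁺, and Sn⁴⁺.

Si⁴⁺

Electron counts and nuclear charges: Si⁴⁺: 10 e⁻, Z=14, Ge⁴⁺: 28 e⁻, Z=32, Sn⁴⁺: 46 e⁻, Z=50, Ag⁺: 46 e⁻, Z=47. Si⁴⁺ < Ge⁴⁺ (same group, 1 shell fewer); Ge⁴⁺ < Sn⁴⁺ (same group, period 4 vs 5); Sn⁴⁺ < Ag⁺ (both 46 e⁻, Z=50>47).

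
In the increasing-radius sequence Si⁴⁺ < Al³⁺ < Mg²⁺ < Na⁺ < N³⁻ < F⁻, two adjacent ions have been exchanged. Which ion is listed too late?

Compare adjacent ions: both have 10 electrons but Z(F)=9 > Z(N)=7, so F⁻ should be the smaller of the two — yet in this increasing list N³⁻ sits before F⁻. Nothing else is reversed, so F⁻ should move one place to the left.

F⁻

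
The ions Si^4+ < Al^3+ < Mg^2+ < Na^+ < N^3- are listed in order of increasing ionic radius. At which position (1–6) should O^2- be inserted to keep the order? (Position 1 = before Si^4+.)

5

All of these have 10 electrons (isoelectronic). With the same electron cloud, the ion with the most protons pulls it in tightest. Nuclear charges: Si^4+ (Z=14), Al^3+ (Z=13), Mg^2+ (Z=12), Na^+ (Z=11), O^2- (Z=8), N^3- (Z=7). Highest Z is smallest.
The complete sequence is Si^4+ < Al^3+ < Mg^2+ < Na^+ < O^2- < N^3-. O^2- sits at position 5.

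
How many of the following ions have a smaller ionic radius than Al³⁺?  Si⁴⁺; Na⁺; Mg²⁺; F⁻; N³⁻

These species are isoelectronic with 10 electrons. The only difference is the number of protons: Si⁴⁺ (Z=14), Al³⁺ (Z=13), Mg²⁺ (Z=12), Na⁺ (Z=11), F⁻ (Z=9), N³⁻ (Z=7). The strongest nuclear pull (Si⁴⁺) gives the smallest ion.
Placing each against Al³⁺: smaller — Si⁴⁺; larger — Mg²⁺, Na⁺, F⁻, N³⁻. That's 1.

1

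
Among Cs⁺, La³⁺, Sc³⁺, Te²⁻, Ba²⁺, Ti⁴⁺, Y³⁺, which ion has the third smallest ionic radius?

Y³⁺

Electron counts and nuclear charges: Ti⁴⁺ (Z=22, 18 e⁻), Sc³⁺ (Z=21, 18 e⁻), Y³⁺ (Z=39, 36 e⁻), La³⁺ (Z=57, 54 e⁻), Ba²⁺ (Z=56, 54 e⁻), Cs⁺ (Z=55, 54 e⁻), Te²⁻ (Z=52, 54 e⁻). Ti⁴⁺ < Sc³⁺ (both 18 e⁻, Z=22>21); Sc³⁺ < Y³⁺ (same group, 1 shell fewer); Y³⁺ < La³⁺ (same group, 1 shell fewer); La³⁺ < Ba²⁺ (both 54 e⁻, Z=57>56); Ba²⁺ < Cs⁺ (both 54 e⁻, Z=56>55); Cs⁺ < Te²⁻ (both 54 e⁻, Z=55>52).
Ordering: Ti⁴⁺ < Sc³⁺ < Y³⁺ < La³⁺ < Ba²⁺ < Cs⁺ < Te²⁻. The third smallest is Y³⁺.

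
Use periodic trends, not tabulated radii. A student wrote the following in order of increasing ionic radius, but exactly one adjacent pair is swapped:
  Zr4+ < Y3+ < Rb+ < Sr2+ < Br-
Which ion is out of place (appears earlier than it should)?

Rb+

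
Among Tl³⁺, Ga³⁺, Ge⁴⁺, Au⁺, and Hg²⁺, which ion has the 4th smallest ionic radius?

Hg²⁺

Electron counts and nuclear charges: Ge⁴⁺: 28 e⁻, Z=32, Ga³⁺: 28 e⁻, Z=31, Tl³⁺: 78 e⁻, Z=81, Hg²⁺: 78 e⁻, Z=80, Au⁺: 78 e⁻, Z=79. Ge⁴⁺ < Ga³⁺ (isoelectronic, higher Z=32 is smaller); Ga³⁺ < Tl³⁺ (same group, 2 shells fewer); Tl³⁺ < Hg²⁺ (isoelectronic, higher Z=81 is smaller); Hg²⁺ < Au⁺ (isoelectronic, higher Z=80 is smaller).
Ordering: Ge⁴⁺ < Ga³⁺ < Tl³⁺ < Hg²⁺ < Au⁺. The 4th smallest is Hg²⁺.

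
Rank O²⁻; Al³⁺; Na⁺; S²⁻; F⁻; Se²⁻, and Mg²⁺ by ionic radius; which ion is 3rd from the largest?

Electron counts and nuclear charges: Al³⁺: 10 e⁻, Z=13, Mg²⁺: 10 e⁻, Z=12, Na⁺: 10 e⁻, Z=11, F⁻: 10 e⁻, Z=9, O²⁻: 10 e⁻, Z=8, S²⁻: 18 e⁻, Z=16, Se²⁻: 36 e⁻, Z=34. Al³⁺ < Mg²⁺ (isoelectronic, higher Z=13 is smaller); Mg²⁺ < Na⁺ (isoelectronic, higher Z=12 is smaller); Na⁺ < F⁻ (both 10 e⁻, Z=11>9); F⁻ < O²⁻ (both 10 e⁻, Z=9>8); O²⁻ < S²⁻ (same group, period 2 vs 3); S²⁻ < Se²⁻ (same group, 1 shell fewer).
That gives Al³⁺ < Mg²⁺ < Na⁺ < F⁻ < O²⁻ < S²⁻ < Se²⁻. From the largest end, number 3 is O²⁻.

O²⁻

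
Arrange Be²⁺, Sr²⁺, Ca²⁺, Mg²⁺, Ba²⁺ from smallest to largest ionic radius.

Same group, same charge. Going down the group adds an extra shell of electrons, so the ion gets larger: Be²⁺ is highest in the group and smallest.

Be²⁺ < Mg²⁺ < Ca²⁺ < Sr²⁺ < Ba²⁺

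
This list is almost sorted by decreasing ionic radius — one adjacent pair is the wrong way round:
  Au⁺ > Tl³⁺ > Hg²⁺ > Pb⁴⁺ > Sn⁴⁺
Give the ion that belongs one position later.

Tl³⁺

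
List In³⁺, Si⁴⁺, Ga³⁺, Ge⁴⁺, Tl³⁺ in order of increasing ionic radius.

First list Z and electron count for each: Si⁴⁺ (Z=14, 10 e⁻), Ge⁴⁺ (Z=32, 28 e⁻), Ga³⁺ (Z=31, 28 e⁻), In³⁺ (Z=49, 46 e⁻), Tl³⁺ (Z=81, 78 e⁻). Si⁴⁺ < Ge⁴⁺ (same group, period 3 vs 4); Ge⁴⁺ < Ga³⁺ (both 28 e⁻, Z=32>31); Ga³⁺ < In³⁺ (same group, period 4 vs 5); In³⁺ < Tl³⁺ (same group, period 5 vs 6).

Si⁴⁺ < Ge⁴⁺ < Ga³⁺ < In³⁺ < Tl³⁺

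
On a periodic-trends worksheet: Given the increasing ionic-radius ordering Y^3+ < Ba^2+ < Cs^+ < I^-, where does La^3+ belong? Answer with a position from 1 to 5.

Electron counts and nuclear charges: Y^3+: 36 e⁻, Z=39, La^3+: 54 e⁻, Z=57, Ba^2+: 54 e⁻, Z=56, Cs^+: 54 e⁻, Z=55, I^-: 54 e⁻, Z=53. Y^3+ < La^3+ (same group, period 5 vs 6); La^3+ < Ba^2+ (isoelectronic, higher Z=57 is smaller); Ba^2+ < Cs^+ (isoelectronic, higher Z=56 is smaller); Cs^+ < I^- (both 54 e⁻, Z=55>53).
Putting La^3+ in gives Y^3+ < La^3+ < Ba^2+ < Cs^+ < I^-; it lands at slot 2.

2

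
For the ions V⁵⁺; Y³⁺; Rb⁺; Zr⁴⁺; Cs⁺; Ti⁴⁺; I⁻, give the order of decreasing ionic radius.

Tabulating Z and e⁻: V⁵⁺: 18 e⁻, Z=23, Ti⁴⁺: 18 e⁻, Z=22, Zr⁴⁺: 36 e⁻, Z=40, Y³⁺: 36 e⁻, Z=39, Rb⁺: 36 e⁻, Z=37, Cs⁺: 54 e⁻, Z=55, I⁻: 54 e⁻, Z=53. V⁵⁺ < Ti⁴⁺ (isoelectronic, higher Z=23 is smaller); Ti⁴⁺ < Zr⁴⁺ (same group, period 4 vs 5); Zr⁴⁺ < Y³⁺ (isoelectronic, higher Z=40 is smaller); Y³⁺ < Rb⁺ (isoelectronic, higher Z=39 is smaller); Rb⁺ < Cs⁺ (same group, period 5 vs 6); Cs⁺ < I⁻ (isoelectronic, higher Z=55 is smaller).

I⁻ > Cs⁺ > Rb⁺ > Y³⁺ > Zr⁴⁺ > Ti⁴⁺ > V⁵⁺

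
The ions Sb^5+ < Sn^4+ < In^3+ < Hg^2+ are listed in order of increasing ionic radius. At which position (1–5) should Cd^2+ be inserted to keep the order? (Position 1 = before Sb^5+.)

Sb^5+: 46 e⁻, Z=51, Sn^4+: 46 e⁻, Z=50, In^3+: 46 e⁻, Z=49, Cd^2+: 46 e⁻, Z=48, Hg^2+: 78 e⁻, Z=80. Sb^5+ < Sn^4+ (isoelectronic, higher Z=51 is smaller); Sn^4+ < In^3+ (isoelectronic, higher Z=50 is smaller); In^3+ < Cd^2+ (isoelectronic, higher Z=49 is smaller); Cd^2+ < Hg^2+ (same group, period 5 vs 6).
Putting Cd^2+ in gives Sb^5+ < Sn^4+ < In^3+ < Cd^2+ < Hg^2+; it lands at slot 4.

4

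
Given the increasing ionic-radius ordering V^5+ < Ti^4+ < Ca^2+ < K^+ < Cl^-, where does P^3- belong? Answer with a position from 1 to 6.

6

All of these have 18 electrons (isoelectronic). With the same electron cloud, the ion with the most protons pulls it in tightest. Nuclear charges: V^5+ (Z=23), Ti^4+ (Z=22), Ca^2+ (Z=20), K^+ (Z=19), Cl^- (Z=17), P^3- (Z=15). Highest Z is smallest.
Putting P^3- in gives V^5+ < Ti^4+ < Ca^2+ < K^+ < Cl^- < P^3-; it lands at slot 6.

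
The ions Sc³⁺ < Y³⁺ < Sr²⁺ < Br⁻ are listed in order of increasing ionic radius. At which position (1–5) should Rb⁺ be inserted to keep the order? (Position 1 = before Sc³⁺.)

Electron counts and nuclear charges: Sc³⁺: 18 e⁻, Z=21, Y³⁺: 36 e⁻, Z=39, Sr²⁺: 36 e⁻, Z=38, Rb⁺: 36 e⁻, Z=37, Br⁻: 36 e⁻, Z=35. Sc³⁺ < Y³⁺ (same group, 1 shell fewer); Y³⁺ < Sr²⁺ (isoelectronic, higher Z=39 is smaller); Sr²⁺ < Rb⁺ (both 36 e⁻, Z=38>37); Rb⁺ < Br⁻ (isoelectronic, higher Z=37 is smaller).
Putting Rb⁺ in gives Sc³⁺ < Y³⁺ < Sr²⁺ < Rb⁺ < Br⁻; it lands at slot 4.

4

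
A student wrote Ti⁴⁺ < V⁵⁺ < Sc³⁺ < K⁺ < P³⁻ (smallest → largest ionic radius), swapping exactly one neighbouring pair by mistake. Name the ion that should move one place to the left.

Scanning neighbour by neighbour, only Ti⁴⁺/V⁵⁺ violates a trend: both have 18 electrons but Z(V)=23 > Z(Ti)=22, so V⁵⁺ should be the smaller of the two. That makes V⁵⁺ the one sitting a position late relative to where it belongs.

V⁵⁺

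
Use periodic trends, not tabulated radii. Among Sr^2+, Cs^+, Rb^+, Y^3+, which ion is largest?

Cs^+

Work out protons and electrons: Y^3+: 36 e⁻, Z=39, Sr^2+: 36 e⁻, Z=38, Rb^+: 36 e⁻, Z=37, Cs^+: 54 e⁻, Z=55. Y^3+ < Sr^2+ (isoelectronic, higher Z=39 is smaller); Sr^2+ < Rb^+ (both 36 e⁻, Z=38>37); Rb^+ < Cs^+ (same group, period 5 vs 6).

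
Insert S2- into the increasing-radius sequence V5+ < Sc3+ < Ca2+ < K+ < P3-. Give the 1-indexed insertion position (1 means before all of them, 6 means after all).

5

Isoelectronic series (18 e⁻ each). Size is set by nuclear charge: more protons means a smaller ion. V5+ (Z=23), Sc3+ (Z=21), Ca2+ (Z=20), K+ (Z=19), S2- (Z=16), P3- (Z=15).
Putting S2- in gives V5+ < Sc3+ < Ca2+ < K+ < S2- < P3-; it lands at slot 5.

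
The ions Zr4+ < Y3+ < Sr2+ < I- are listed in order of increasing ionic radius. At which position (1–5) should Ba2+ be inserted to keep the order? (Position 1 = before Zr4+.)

Zr4+: 36 e⁻, Z=40, Y3+: 36 e⁻, Z=39, Sr2+: 36 e⁻, Z=38, Ba2+: 54 e⁻, Z=56, I-: 54 e⁻, Z=53. Zr4+ < Y3+ (isoelectronic, higher Z=40 is smaller); Y3+ < Sr2+ (isoelectronic, higher Z=39 is smaller); Sr2+ < Ba2+ (same group, period 5 vs 6); Ba2+ < I- (both 54 e⁻, Z=56>53).
Merged order: Zr4+ < Y3+ < Sr2+ < Ba2+ < I- — Ba2+ is number 4.

4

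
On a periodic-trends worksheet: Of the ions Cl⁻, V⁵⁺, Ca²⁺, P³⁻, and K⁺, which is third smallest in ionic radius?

K⁺

These species are isoelectronic with 18 electrons. The only difference is the number of protons: V⁵⁺ (Z=23), Ca²⁺ (Z=20), K⁺ (Z=19), Cl⁻ (Z=17), P³⁻ (Z=15). The strongest nuclear pull (V⁵⁺) gives the smallest ion.
Ordering: V⁵⁺ < Ca²⁺ < K⁺ < Cl⁻ < P³⁻. The third smallest is K⁺.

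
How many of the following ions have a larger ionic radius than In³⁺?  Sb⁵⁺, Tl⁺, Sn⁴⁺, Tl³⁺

2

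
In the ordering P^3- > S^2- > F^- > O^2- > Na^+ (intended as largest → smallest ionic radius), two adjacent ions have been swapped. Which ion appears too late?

Compare adjacent ions: both have 10 electrons but Z(F)=9 > Z(O)=8, so F^- should be the smaller of the two — yet in this decreasing list F^- sits before O^2-. Nothing else is reversed, so O^2- should move one place to the left.

O^2-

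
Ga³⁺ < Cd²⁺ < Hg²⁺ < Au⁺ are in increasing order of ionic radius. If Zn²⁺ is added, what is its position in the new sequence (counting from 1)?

2

Tabulating Z and e⁻: Ga³⁺ (Z=31, 28 e⁻), Zn²⁺ (Z=30, 28 e⁻), Cd²⁺ (Z=48, 46 e⁻), Hg²⁺ (Z=80, 78 e⁻), Au⁺ (Z=79, 78 e⁻). Ga³⁺ < Zn²⁺ (both 28 e⁻, Z=31>30); Zn²⁺ < Cd²⁺ (same group, period 4 vs 5); Cd²⁺ < Hg²⁺ (same group, 1 shell fewer); Hg²⁺ < Au⁺ (isoelectronic, higher Z=80 is smaller).
Putting Zn²⁺ in gives Ga³⁺ < Zn²⁺ < Cd²⁺ < Hg²⁺ < Au⁺; it lands at slot 2.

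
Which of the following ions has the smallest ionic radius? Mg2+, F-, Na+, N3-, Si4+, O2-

Si4+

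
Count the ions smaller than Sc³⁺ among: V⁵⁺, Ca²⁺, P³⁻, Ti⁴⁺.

Isoelectronic series (18 e⁻ each). Size is set by nuclear charge: more protons means a smaller ion. V⁵⁺ (Z=23), Ti⁴⁺ (Z=22), Sc³⁺ (Z=21), Ca²⁺ (Z=20), P³⁻ (Z=15).
Placing each against Sc³⁺: smaller — V⁵⁺, Ti⁴⁺; larger — Ca²⁺, P³⁻. So 2 are smaller.

2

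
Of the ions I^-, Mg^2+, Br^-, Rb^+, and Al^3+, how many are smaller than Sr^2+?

First list Z and electron count for each: Al^3+: 10 e⁻, Z=13, Mg^2+: 10 e⁻, Z=12, Sr^2+: 36 e⁻, Z=38, Rb^+: 36 e⁻, Z=37, Br^-: 36 e⁻, Z=35, I^-: 54 e⁻, Z=53. Al^3+ < Mg^2+ (both 10 e⁻, Z=13>12); Mg^2+ < Sr^2+ (same group, period 3 vs 5); Sr^2+ < Rb^+ (isoelectronic, higher Z=38 is smaller); Rb^+ < Br^- (isoelectronic, higher Z=37 is smaller); Br^- < I^- (same group, period 4 vs 5).
Ordering all of them (including Sr^2+) by radius gives Al^3+ < Mg^2+ < Sr^2+ < Rb^+ < Br^- < I^-. That's 2.

2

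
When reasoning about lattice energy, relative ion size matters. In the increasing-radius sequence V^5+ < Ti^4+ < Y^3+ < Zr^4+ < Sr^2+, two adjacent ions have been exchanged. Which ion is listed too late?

Zr^4+

The pair Y^3+, Zr^4+ is the wrong way round — they are isoelectronic (36 e⁻) and Zr has more protons than Y (40 vs 39), making Zr^4+ smaller. All other adjacent pairs agree with periodic trends, so Zr^4+ is the misplaced ion.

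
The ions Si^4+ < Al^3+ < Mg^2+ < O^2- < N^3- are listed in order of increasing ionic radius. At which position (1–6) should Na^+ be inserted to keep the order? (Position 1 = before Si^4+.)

4

Isoelectronic series (10 e⁻ each). Size is set by nuclear charge: more protons means a smaller ion. Si^4+ (Z=14), Al^3+ (Z=13), Mg^2+ (Z=12), Na^+ (Z=11), O^2- (Z=8), N^3- (Z=7).
Merged order: Si^4+ < Al^3+ < Mg^2+ < Na^+ < O^2- < N^3- — Na^+ is number 4.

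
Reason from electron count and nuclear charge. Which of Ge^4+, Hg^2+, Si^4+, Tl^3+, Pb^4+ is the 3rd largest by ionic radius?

Work out protons and electrons: Si^4+ (Z=14, 10 e⁻), Ge^4+ (Z=32, 28 e⁻), Pb^4+ (Z=82, 78 e⁻), Tl^3+ (Z=81, 78 e⁻), Hg^2+ (Z=80, 78 e⁻). Si^4+ < Ge^4+ (same group, 1 shell fewer); Ge^4+ < Pb^4+ (same group, period 4 vs 6); Pb^4+ < Tl^3+ (both 78 e⁻, Z=82>81); Tl^3+ < Hg^2+ (isoelectronic, higher Z=81 is smaller).
Ordering: Si^4+ < Ge^4+ < Pb^4+ < Tl^3+ < Hg^2+. The 3rd largest is Pb^4+.

Pb^4+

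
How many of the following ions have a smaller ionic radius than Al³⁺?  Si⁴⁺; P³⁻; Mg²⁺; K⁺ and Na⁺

Si⁴⁺ has 10 e⁻ (Z=14), Al³⁺ has 10 e⁻ (Z=13), Mg²⁺ has 10 e⁻ (Z=12), Na⁺ has 10 e⁻ (Z=11), K⁺ has 18 e⁻ (Z=19), P³⁻ has 18 e⁻ (Z=15). Si⁴⁺ < Al³⁺ (both 10 e⁻, Z=14>13); Al³⁺ < Mg²⁺ (isoelectronic, higher Z=13 is smaller); Mg²⁺ < Na⁺ (isoelectronic, higher Z=12 is smaller); Na⁺ < K⁺ (same group, 1 shell fewer); K⁺ < P³⁻ (isoelectronic, higher Z=19 is smaller).
Placing each against Al³⁺: smaller — Si⁴⁺; larger — Mg²⁺, Na⁺, K⁺, P³⁻. Count: 1.

1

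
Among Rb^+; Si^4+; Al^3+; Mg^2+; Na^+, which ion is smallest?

Si^4+: 10 e⁻, Z=14, Al^3+: 10 e⁻, Z=13, Mg^2+: 10 e⁻, Z=12, Na^+: 10 e⁻, Z=11, Rb^+: 36 e⁻, Z=37. Si^4+ < Al^3+ (isoelectronic, higher Z=14 is smaller); Al^3+ < Mg^2+ (isoelectronic, higher Z=13 is smaller); Mg^2+ < Na^+ (both 10 e⁻, Z=12>11); Na^+ < Rb^+ (same group, period 3 vs 5).

Si^4+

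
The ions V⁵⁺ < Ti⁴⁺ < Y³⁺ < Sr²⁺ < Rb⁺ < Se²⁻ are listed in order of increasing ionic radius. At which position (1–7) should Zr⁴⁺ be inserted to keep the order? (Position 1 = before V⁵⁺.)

3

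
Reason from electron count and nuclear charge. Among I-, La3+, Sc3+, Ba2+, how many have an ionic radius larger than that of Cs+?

1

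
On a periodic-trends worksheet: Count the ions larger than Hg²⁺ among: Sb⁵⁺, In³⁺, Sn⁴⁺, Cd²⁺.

0

First list Z and electron count for each: Sb⁵⁺: 46 e⁻, Z=51, Sn⁴⁺: 46 e⁻, Z=50, In³⁺: 46 e⁻, Z=49, Cd²⁺: 46 e⁻, Z=48, Hg²⁺: 78 e⁻, Z=80. Sb⁵⁺ < Sn⁴⁺ (both 46 e⁻, Z=51>50); Sn⁴⁺ < In³⁺ (isoelectronic, higher Z=50 is smaller); In³⁺ < Cd²⁺ (both 46 e⁻, Z=49>48); Cd²⁺ < Hg²⁺ (same group, 1 shell fewer).
Placing each against Hg²⁺: smaller — Sb⁵⁺, Sn⁴⁺, In³⁺, Cd²⁺; larger — none. Count: 0.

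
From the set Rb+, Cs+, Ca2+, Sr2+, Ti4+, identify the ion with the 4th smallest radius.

Rb+

Tabulating Z and e⁻: Ti4+ (Z=22, 18 e⁻), Ca2+ (Z=20, 18 e⁻), Sr2+ (Z=38, 36 e⁻), Rb+ (Z=37, 36 e⁻), Cs+ (Z=55, 54 e⁻). Ti4+ < Ca2+ (isoelectronic, higher Z=22 is smaller); Ca2+ < Sr2+ (same group, period 4 vs 5); Sr2+ < Rb+ (isoelectronic, higher Z=38 is smaller); Rb+ < Cs+ (same group, period 5 vs 6).
So the order is Ti4+ < Ca2+ < Sr2+ < Rb+ < Cs+; the 4th-smallest ion is Rb+.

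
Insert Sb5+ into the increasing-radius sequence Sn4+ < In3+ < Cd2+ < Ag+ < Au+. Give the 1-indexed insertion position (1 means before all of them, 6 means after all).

Electron counts and nuclear charges: Sb5+ has 46 e⁻ (Z=51), Sn4+ has 46 e⁻ (Z=50), In3+ has 46 e⁻ (Z=49), Cd2+ has 46 e⁻ (Z=48), Ag+ has 46 e⁻ (Z=47), Au+ has 78 e⁻ (Z=79). Sb5+ < Sn4+ (isoelectronic, higher Z=51 is smaller); Sn4+ < In3+ (isoelectronic, higher Z=50 is smaller); In3+ < Cd2+ (isoelectronic, higher Z=49 is smaller); Cd2+ < Ag+ (both 46 e⁻, Z=48>47); Ag+ < Au+ (same group, 1 shell fewer).
Merged order: Sb5+ < Sn4+ < In3+ < Cd2+ < Ag+ < Au+ — Sb5+ is number 1.

1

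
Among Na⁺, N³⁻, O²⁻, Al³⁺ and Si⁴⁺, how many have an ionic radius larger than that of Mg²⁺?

All of these have 10 electrons (isoelectronic). With the same electron cloud, the ion with the most protons pulls it in tightest. Nuclear charges: Si⁴⁺ (Z=14), Al³⁺ (Z=13), Mg²⁺ (Z=12), Na⁺ (Z=11), O²⁻ (Z=8), N³⁻ (Z=7). Highest Z is smallest.
Ordering all of them (including Mg²⁺) by radius gives Si⁴⁺ < Al³⁺ < Mg²⁺ < Na⁺ < O²⁻ < N³⁻. So 3 are larger.

3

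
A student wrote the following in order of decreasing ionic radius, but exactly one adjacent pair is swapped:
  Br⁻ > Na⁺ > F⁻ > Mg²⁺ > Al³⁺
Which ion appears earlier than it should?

Na⁺

The pair Na⁺, F⁻ is the wrong way round — both have 10 electrons but Z(Na)=11 > Z(F)=9, so Na⁺ should be the smaller of the two. All other adjacent pairs agree with periodic trends, so Na⁺ is the misplaced ion.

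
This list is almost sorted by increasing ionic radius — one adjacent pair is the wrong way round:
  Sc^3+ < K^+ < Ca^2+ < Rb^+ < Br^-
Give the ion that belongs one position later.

Check each adjacent pair. K^+ and Ca^2+ are reversed: both have 18 electrons but Z(Ca)=20 > Z(K)=19, so Ca^2+ should be the smaller of the two. No other neighbouring pair contradicts the periodic trends, so K^+ is the ion listed too early.

K^+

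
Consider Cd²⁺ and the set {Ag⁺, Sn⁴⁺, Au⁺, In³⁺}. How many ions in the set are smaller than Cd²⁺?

2

Work out protons and electrons: Sn⁴⁺: 46 e⁻, Z=50, In³⁺: 46 e⁻, Z=49, Cd²⁺: 46 e⁻, Z=48, Ag⁺: 46 e⁻, Z=47, Au⁺: 78 e⁻, Z=79. Sn⁴⁺ < In³⁺ (isoelectronic, higher Z=50 is smaller); In³⁺ < Cd²⁺ (both 46 e⁻, Z=49>48); Cd²⁺ < Ag⁺ (both 46 e⁻, Z=48>47); Ag⁺ < Au⁺ (same group, 1 shell fewer).
Overall: Sn⁴⁺ < In³⁺ < Cd²⁺ < Ag⁺ < Au⁺. Cd²⁺ has 2 below it and 2 above. That's 2.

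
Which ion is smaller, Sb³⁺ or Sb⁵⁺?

Sb⁵⁺

Same element, different charge: the more highly charged cation has fewer electrons and a greater effective nuclear charge per electron, making Sb⁵⁺ the smallest.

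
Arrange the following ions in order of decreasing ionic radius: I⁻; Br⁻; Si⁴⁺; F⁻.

First list Z and electron count for each: Si⁴⁺ has 10 e⁻ (Z=14), F⁻ has 10 e⁻ (Z=9), Br⁻ has 36 e⁻ (Z=35), I⁻ has 54 e⁻ (Z=53). Si⁴⁺ < F⁻ (isoelectronic, higher Z=14 is smaller); F⁻ < Br⁻ (same group, period 2 vs 4); Br⁻ < I⁻ (same group, period 4 vs 5).

I⁻ > Br⁻ > F⁻ > Si⁴⁺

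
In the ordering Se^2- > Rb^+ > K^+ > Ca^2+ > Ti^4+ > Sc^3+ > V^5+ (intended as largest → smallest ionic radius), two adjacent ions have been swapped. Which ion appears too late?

Sc^3+

Check each adjacent pair. Ti^4+ and Sc^3+ are reversed: Ti^4+ and Sc^3+ share 18 electrons; the higher nuclear charge on Ti (Z=22) contracts it more, so Ti^4+ < Sc^3+. No other neighbouring pair contradicts the periodic trends, so Sc^3+ is the ion listed too late.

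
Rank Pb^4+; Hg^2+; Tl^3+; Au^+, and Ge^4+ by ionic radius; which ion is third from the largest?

Tabulating Z and e⁻: Ge^4+ has 28 e⁻ (Z=32), Pb^4+ has 78 e⁻ (Z=82), Tl^3+ has 78 e⁻ (Z=81), Hg^2+ has 78 e⁻ (Z=80), Au^+ has 78 e⁻ (Z=79). Ge^4+ < Pb^4+ (same group, period 4 vs 6); Pb^4+ < Tl^3+ (both 78 e⁻, Z=82>81); Tl^3+ < Hg^2+ (both 78 e⁻, Z=81>80); Hg^2+ < Au^+ (both 78 e⁻, Z=80>79).
So the order is Ge^4+ < Pb^4+ < Tl^3+ < Hg^2+ < Au^+; the 3rd-largest ion is Tl^3+.

Tl^3+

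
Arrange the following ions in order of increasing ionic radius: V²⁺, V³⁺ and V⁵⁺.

V⁵⁺ < V³⁺ < V²⁺

For a single element, ionic radius drops as positive charge rises — V⁵⁺ < V²⁺.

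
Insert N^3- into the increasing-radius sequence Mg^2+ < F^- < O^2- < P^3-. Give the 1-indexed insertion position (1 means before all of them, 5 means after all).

4

Mg^2+: 10 e⁻, Z=12, F^-: 10 e⁻, Z=9, O^2-: 10 e⁻, Z=8, N^3-: 10 e⁻, Z=7, P^3-: 18 e⁻, Z=15. Mg^2+ < F^- (isoelectronic, higher Z=12 is smaller); F^- < O^2- (both 10 e⁻, Z=9>8); O^2- < N^3- (both 10 e⁻, Z=8>7); N^3- < P^3- (same group, 1 shell fewer).
Putting N^3- in gives Mg^2+ < F^- < O^2- < N^3- < P^3-; it lands at slot 4.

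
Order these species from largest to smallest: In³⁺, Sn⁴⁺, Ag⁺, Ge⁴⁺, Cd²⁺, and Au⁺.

Au⁺ > Ag⁺ > Cd²⁺ > In³⁺ > Sn⁴⁺ > Ge⁴⁺

Work out protons and electrons: Ge⁴⁺ has 28 e⁻ (Z=32), Sn⁴⁺ has 46 e⁻ (Z=50), In³⁺ has 46 e⁻ (Z=49), Cd²⁺ has 46 e⁻ (Z=48), Ag⁺ has 46 e⁻ (Z=47), Au⁺ has 78 e⁻ (Z=79). Ge⁴⁺ < Sn⁴⁺ (same group, period 4 vs 5); Sn⁴⁺ < In³⁺ (isoelectronic, higher Z=50 is smaller); In³⁺ < Cd²⁺ (both 46 e⁻, Z=49>48); Cd²⁺ < Ag⁺ (isoelectronic, higher Z=48 is smaller); Ag⁺ < Au⁺ (same group, period 5 vs 6).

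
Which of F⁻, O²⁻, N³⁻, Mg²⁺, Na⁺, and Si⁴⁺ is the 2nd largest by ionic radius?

These species are isoelectronic with 10 electrons. The only difference is the number of protons: Si⁴⁺ (Z=14), Mg²⁺ (Z=12), Na⁺ (Z=11), F⁻ (Z=9), O²⁻ (Z=8), N³⁻ (Z=7). The strongest nuclear pull (Si⁴⁺) gives the smallest ion.
So the order is Si⁴⁺ < Mg²⁺ < Na⁺ < F⁻ < O²⁻ < N³⁻; the 2nd-largest ion is O²⁻.

O²⁻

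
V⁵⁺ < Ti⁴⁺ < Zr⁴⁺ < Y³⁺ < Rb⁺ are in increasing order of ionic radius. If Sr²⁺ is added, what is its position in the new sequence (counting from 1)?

5

First list Z and electron count for each: V⁵⁺ (Z=23, 18 e⁻), Ti⁴⁺ (Z=22, 18 e⁻), Zr⁴⁺ (Z=40, 36 e⁻), Y³⁺ (Z=39, 36 e⁻), Sr²⁺ (Z=38, 36 e⁻), Rb⁺ (Z=37, 36 e⁻). V⁵⁺ < Ti⁴⁺ (both 18 e⁻, Z=23>22); Ti⁴⁺ < Zr⁴⁺ (same group, 1 shell fewer); Zr⁴⁺ < Y³⁺ (isoelectronic, higher Z=40 is smaller); Y³⁺ < Sr²⁺ (isoelectronic, higher Z=39 is smaller); Sr²⁺ < Rb⁺ (both 36 e⁻, Z=38>37).
With Sr²⁺ included the full order is V⁵⁺ < Ti⁴⁺ < Zr⁴⁺ < Y³⁺ < Sr²⁺ < Rb⁺, so it takes position 5.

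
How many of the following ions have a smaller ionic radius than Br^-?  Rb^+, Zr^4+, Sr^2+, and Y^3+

These species are isoelectronic with 36 electrons. The only difference is the number of protons: Zr^4+ (Z=40), Y^3+ (Z=39), Sr^2+ (Z=38), Rb^+ (Z=37), Br^- (Z=35). The strongest nuclear pull (Zr^4+) gives the smallest ion.
Placing each against Br^-: smaller — Zr^4+, Y^3+, Sr^2+, Rb^+; larger — none. So 4 are smaller.

4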